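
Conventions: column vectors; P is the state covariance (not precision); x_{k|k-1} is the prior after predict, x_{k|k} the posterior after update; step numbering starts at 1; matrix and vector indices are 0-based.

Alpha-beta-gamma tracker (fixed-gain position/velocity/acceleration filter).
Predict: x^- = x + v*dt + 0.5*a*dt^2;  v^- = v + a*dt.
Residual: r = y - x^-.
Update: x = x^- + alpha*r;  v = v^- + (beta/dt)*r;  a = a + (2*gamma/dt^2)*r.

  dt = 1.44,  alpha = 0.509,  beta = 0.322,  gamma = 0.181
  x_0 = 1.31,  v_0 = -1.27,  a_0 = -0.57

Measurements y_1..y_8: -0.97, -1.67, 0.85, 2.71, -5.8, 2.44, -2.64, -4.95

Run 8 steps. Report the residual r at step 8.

resid = -5.4581

step 1: x_pred=-1.1098  r=0.1398  x^+=-1.0386  v^+=-2.0595  a^+=-0.5456
step 2: x_pred=-4.5701  r=2.9001  x^+=-3.0939  v^+=-2.1967  a^+=-0.0393
step 3: x_pred=-6.2980  r=7.1480  x^+=-2.6597  v^+=-0.6550  a^+=1.2085
step 4: x_pred=-2.3498  r=5.0598  x^+=0.2256  v^+=2.2168  a^+=2.0919
step 5: x_pred=5.5866  r=-11.3866  x^+=-0.2092  v^+=2.6829  a^+=0.1040
step 6: x_pred=3.7620  r=-1.3220  x^+=3.0891  v^+=2.5371  a^+=-0.1268
step 7: x_pred=6.6111  r=-9.2511  x^+=1.9023  v^+=0.2859  a^+=-1.7418
step 8: x_pred=0.5081  r=-5.4581  x^+=-2.2701  v^+=-3.4427  a^+=-2.6946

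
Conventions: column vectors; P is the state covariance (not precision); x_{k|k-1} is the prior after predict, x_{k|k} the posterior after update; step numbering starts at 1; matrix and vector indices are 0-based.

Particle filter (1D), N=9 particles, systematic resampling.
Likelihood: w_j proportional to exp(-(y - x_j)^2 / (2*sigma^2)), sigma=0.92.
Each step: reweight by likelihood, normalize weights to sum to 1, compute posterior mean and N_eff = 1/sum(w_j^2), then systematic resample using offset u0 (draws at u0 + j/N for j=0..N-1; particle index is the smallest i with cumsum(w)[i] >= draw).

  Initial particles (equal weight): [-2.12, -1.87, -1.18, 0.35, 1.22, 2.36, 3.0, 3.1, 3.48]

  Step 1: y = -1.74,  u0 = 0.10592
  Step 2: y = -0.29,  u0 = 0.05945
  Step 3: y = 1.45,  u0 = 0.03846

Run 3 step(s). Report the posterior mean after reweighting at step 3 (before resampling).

post_mean = 0.2444

step 1: w=[0.3255, 0.3510, 0.2946, 0.0269, 0.0020, 0.0000, 0.0000, 0.0000, 0.0000]  mean=-1.6822  Neff=3.1577  idx=[0, 0, 1, 1, 1, 1, 2, 2, 3]
step 2: w=[0.0428, 0.0428, 0.0709, 0.0709, 0.0709, 0.0709, 0.1939, 0.1939, 0.2431]  mean=-1.0842  Neff=6.3270  idx=[1, 3, 4, 6, 6, 7, 7, 8, 8]
step 3: w=[0.0005, 0.0014, 0.0014, 0.0160, 0.0160, 0.0160, 0.0160, 0.4663, 0.4663]  mean=0.2444  Neff=2.2941  idx=[5, 7, 7, 7, 7, 8, 8, 8, 8]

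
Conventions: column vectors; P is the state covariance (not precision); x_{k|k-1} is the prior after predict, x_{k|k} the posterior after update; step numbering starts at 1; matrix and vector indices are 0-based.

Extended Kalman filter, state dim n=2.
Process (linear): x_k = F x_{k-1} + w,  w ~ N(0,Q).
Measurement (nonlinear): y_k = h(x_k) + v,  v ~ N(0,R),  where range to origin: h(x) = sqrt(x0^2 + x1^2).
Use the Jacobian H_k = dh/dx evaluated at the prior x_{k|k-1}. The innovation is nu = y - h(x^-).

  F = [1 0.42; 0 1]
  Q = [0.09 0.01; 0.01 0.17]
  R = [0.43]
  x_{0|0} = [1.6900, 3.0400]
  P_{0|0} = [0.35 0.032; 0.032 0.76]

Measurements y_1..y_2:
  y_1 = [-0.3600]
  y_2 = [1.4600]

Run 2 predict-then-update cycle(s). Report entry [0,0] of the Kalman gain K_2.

K[0,0] = 0.4788

step 1: x^-=[2.9668, 3.0400]  P^-=[0.6009 0.3612; 0.3612 0.9300]  H_jac=[0.6984 0.7157]  S=[1.5606]  K=[0.4346; 0.5881]  nu=[-4.6078]  x^+=[0.9643, 0.3299]  P^+=[0.3062 -0.0377; -0.0377 0.3902]
step 2: x^-=[1.1029, 0.3299]  P^-=[0.4334 0.1362; 0.1362 0.5602]  H_jac=[0.9580 0.2866]  S=[0.9486]  K=[0.4788; 0.3068]  nu=[0.3088]  x^+=[1.2507, 0.4247]  P^+=[0.2159 -0.0032; -0.0032 0.4709]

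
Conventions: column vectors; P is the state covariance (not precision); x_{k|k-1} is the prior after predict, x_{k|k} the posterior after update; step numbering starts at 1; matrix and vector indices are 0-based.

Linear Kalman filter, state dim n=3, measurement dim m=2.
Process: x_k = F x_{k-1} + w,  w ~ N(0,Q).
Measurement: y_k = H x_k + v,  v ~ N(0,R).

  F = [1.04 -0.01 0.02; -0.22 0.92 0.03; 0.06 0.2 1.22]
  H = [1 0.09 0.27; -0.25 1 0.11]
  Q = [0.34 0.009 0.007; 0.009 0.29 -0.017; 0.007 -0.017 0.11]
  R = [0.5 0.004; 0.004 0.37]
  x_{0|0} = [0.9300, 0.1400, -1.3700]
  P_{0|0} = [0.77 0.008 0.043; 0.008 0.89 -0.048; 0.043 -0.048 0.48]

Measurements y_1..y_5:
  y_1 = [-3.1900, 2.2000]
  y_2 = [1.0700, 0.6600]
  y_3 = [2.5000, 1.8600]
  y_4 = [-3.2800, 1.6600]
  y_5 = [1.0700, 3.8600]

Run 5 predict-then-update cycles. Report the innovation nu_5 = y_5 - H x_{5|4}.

step 1: x^-=[0.9384, -0.1169, -1.5876]  P^-=[1.1748 -0.1671 0.1216; -0.1671 1.0745 0.0886; 0.1216 0.0886 0.8459]  S=[1.7850 -0.3012; -0.3012 1.6246]  K=[0.6417 -0.1564; 0.0939 0.7106; 0.2233 0.1345]  nu=[-3.6892, 2.7261]  x^+=[-1.8554, 1.4739, -2.0446]  P^+=[0.3395 0.0389 -0.0844; 0.0389 0.2788 -0.0525; -0.0844 -0.0525 0.7456]
step 2: x^-=[-1.9852, 1.7028, -2.3109]  P^-=[0.7032 -0.0367 -0.0529; -0.0367 0.5255 0.0208; -0.0529 0.0208 1.1951]  S=[1.2605 -0.1214; -0.1214 0.9798]  K=[0.5288 -0.1574; 0.0664 0.5563; 0.2346 0.1980]  nu=[3.5259, -1.2849]  x^+=[0.0816, 1.2221, -1.7382]  P^+=[0.3063 0.0392 -0.1705; 0.0392 0.2257 -0.0893; -0.1705 -0.0893 1.0986]
step 3: x^-=[0.0379, 1.0542, -1.8713]  P^-=[0.6639 -0.0311 -0.1552; -0.0311 0.4783 0.0059; -0.1552 0.0059 1.6877]  S=[1.2017 -0.1041; -0.1041 0.9356]  K=[0.5003 -0.1732; 0.0569 0.5266; 0.2745 0.2767]  nu=[2.8725, 1.0211]  x^+=[1.2980, 1.7554, -0.8004]  P^+=[0.3170 0.0464 -0.2659; 0.0464 0.2212 -0.1325; -0.2659 -0.1325 1.5414]
step 4: x^-=[1.3164, 1.3054, -0.5475]  P^-=[0.6716 -0.0296 -0.2630; -0.0296 0.4714 -0.0022; -0.2630 -0.0022 2.3116]  S=[1.1964 -0.0936; -0.0936 0.9401]  K=[0.4847 -0.1926; 0.0504 0.5140; 0.3307 0.3710]  nu=[-4.5660, 0.7440]  x^+=[-1.0399, 1.4577, -1.7814]  P^+=[0.3382 0.0566 -0.3767; 0.0566 0.2248 -0.1838; -0.3767 -0.1838 2.0744]
step 5: x^-=[-1.1317, 1.5164, -1.9442]  P^-=[0.6898 -0.0283 -0.3869; -0.0283 0.4704 -0.0105; -0.3869 -0.0105 3.0643]  S=[1.2025 -0.0822; -0.0822 0.9537]  K=[0.4700 -0.2146; 0.0437 0.5032; 0.3982 0.4782]  nu=[2.5902, 2.2745]  x^+=[-0.4025, 2.7741, 0.1746]  P^+=[0.3637 0.0687 -0.5026; 0.0687 0.2302 -0.2427; -0.5026 -0.2427 2.6869]

innov = [2.5902, 2.2745]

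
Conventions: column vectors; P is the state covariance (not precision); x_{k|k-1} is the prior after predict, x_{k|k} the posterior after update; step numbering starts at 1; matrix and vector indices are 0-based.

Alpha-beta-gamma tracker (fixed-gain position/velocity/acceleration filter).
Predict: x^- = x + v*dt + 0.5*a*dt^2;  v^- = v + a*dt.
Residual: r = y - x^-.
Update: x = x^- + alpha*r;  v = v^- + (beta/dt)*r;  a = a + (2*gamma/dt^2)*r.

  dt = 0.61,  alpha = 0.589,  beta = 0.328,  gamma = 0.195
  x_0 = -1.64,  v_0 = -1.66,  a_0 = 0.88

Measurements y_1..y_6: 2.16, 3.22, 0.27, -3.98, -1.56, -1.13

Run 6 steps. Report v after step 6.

step 1: x_pred=-2.4889  r=4.6489  x^+=0.2493  v^+=1.3765  a^+=5.7525
step 2: x_pred=2.1592  r=1.0608  x^+=2.7840  v^+=5.4559  a^+=6.8643
step 3: x_pred=7.3892  r=-7.1192  x^+=3.1960  v^+=5.8151  a^+=-0.5974
step 4: x_pred=6.6321  r=-10.6121  x^+=0.3816  v^+=-0.2555  a^+=-11.7200
step 5: x_pred=-1.9548  r=0.3948  x^+=-1.7223  v^+=-7.1924  a^+=-11.3062
step 6: x_pred=-8.2132  r=7.0832  x^+=-4.0412  v^+=-10.2805  a^+=-3.8823

v_post = -10.2805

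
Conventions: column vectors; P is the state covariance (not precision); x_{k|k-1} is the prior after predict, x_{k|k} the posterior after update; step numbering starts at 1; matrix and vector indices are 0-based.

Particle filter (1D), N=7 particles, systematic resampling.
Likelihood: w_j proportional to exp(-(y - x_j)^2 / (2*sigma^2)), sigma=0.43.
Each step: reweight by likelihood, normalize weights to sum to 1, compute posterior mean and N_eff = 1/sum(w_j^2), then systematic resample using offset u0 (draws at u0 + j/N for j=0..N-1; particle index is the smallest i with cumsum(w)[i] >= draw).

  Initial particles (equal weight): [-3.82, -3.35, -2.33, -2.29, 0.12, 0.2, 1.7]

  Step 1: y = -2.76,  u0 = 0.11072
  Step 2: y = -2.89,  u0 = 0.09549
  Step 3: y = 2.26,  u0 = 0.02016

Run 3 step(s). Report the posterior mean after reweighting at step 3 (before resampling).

step 1: w=[0.0300, 0.2446, 0.3803, 0.3450, 0.0000, 0.0000, 0.0000]  mean=-2.6105  Neff=3.0824  idx=[1, 1, 2, 2, 3, 3, 3]
step 2: w=[0.1810, 0.1810, 0.1373, 0.1373, 0.1211, 0.1211, 0.1211]  mean=-2.6846  Neff=6.7918  idx=[0, 1, 2, 3, 4, 5, 6]
step 3: w=[0.0000, 0.0000, 0.0994, 0.0994, 0.2671, 0.2671, 0.2671]  mean=-2.2980  Neff=4.2781  idx=[2, 3, 4, 4, 5, 6, 6]

post_mean = -2.2980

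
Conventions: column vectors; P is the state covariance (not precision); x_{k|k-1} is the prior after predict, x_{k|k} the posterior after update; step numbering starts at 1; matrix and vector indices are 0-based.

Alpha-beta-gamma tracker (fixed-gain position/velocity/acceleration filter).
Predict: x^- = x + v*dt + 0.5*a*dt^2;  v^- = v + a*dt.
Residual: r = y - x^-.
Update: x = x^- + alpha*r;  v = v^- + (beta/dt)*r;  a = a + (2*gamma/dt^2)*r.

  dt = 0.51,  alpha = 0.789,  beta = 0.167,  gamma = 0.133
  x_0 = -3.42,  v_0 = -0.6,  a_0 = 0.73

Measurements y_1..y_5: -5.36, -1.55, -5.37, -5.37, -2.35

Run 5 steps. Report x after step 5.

step 1: x_pred=-3.6311  r=-1.7289  x^+=-4.9952  v^+=-0.7938  a^+=-1.0382
step 2: x_pred=-5.5351  r=3.9851  x^+=-2.3908  v^+=-0.0184  a^+=3.0373
step 3: x_pred=-2.0052  r=-3.3648  x^+=-4.6600  v^+=0.4288  a^+=-0.4038
step 4: x_pred=-4.4938  r=-0.8762  x^+=-5.1851  v^+=-0.0640  a^+=-1.2998
step 5: x_pred=-5.3868  r=3.0368  x^+=-2.9908  v^+=0.2675  a^+=1.8059

x_post = -2.9908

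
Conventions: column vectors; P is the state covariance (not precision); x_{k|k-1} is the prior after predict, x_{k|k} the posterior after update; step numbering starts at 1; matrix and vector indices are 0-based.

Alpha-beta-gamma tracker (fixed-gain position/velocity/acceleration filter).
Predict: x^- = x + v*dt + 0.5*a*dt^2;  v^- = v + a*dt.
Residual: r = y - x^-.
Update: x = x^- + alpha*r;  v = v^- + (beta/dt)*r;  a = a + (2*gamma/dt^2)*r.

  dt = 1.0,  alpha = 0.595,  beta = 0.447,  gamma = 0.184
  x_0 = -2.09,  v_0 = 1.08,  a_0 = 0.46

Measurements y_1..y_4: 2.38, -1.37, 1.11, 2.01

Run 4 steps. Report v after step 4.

v_post = -0.5705

step 1: x_pred=-0.7800  r=3.1600  x^+=1.1002  v^+=2.9525  a^+=1.6229
step 2: x_pred=4.8642  r=-6.2342  x^+=1.1548  v^+=1.7887  a^+=-0.6713
step 3: x_pred=2.6079  r=-1.4979  x^+=1.7167  v^+=0.4479  a^+=-1.2225
step 4: x_pred=1.5533  r=0.4567  x^+=1.8250  v^+=-0.5705  a^+=-1.0544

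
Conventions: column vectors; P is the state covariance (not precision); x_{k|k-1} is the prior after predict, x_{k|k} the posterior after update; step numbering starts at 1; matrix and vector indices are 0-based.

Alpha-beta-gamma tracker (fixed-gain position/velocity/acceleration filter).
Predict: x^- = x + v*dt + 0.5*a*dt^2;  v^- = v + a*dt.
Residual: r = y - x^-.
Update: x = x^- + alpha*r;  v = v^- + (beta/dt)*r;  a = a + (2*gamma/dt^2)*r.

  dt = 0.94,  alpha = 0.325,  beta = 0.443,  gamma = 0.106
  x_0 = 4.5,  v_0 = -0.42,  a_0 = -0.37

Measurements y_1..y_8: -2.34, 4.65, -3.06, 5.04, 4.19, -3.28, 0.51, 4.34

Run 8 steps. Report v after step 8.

v_post = -1.4373

step 1: x_pred=3.9417  r=-6.2817  x^+=1.9002  v^+=-3.7282  a^+=-1.8772
step 2: x_pred=-2.4337  r=7.0837  x^+=-0.1315  v^+=-2.1544  a^+=-0.1776
step 3: x_pred=-2.2351  r=-0.8249  x^+=-2.5032  v^+=-2.7101  a^+=-0.3755
step 4: x_pred=-5.2166  r=10.2566  x^+=-1.8832  v^+=1.7706  a^+=2.0853
step 5: x_pred=0.7025  r=3.4875  x^+=1.8359  v^+=5.3744  a^+=2.9221
step 6: x_pred=8.1788  r=-11.4588  x^+=4.4547  v^+=2.7209  a^+=0.1728
step 7: x_pred=7.0887  r=-6.5787  x^+=4.9506  v^+=-0.2171  a^+=-1.4056
step 8: x_pred=4.1255  r=0.2145  x^+=4.1952  v^+=-1.4373  a^+=-1.3542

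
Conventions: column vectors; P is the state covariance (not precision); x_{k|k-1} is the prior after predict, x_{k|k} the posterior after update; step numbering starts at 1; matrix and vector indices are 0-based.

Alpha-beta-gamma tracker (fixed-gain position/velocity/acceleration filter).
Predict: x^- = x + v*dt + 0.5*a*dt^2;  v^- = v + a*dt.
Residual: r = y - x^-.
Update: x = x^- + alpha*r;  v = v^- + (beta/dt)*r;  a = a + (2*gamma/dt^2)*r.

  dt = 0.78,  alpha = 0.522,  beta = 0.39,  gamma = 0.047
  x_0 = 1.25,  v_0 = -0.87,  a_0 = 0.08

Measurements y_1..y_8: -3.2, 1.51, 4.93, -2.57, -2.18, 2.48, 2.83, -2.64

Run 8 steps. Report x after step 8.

x_post = 0.2819

step 1: x_pred=0.5957  r=-3.7957  x^+=-1.3856  v^+=-2.7055  a^+=-0.5065
step 2: x_pred=-3.6500  r=5.1600  x^+=-0.9565  v^+=-0.5205  a^+=0.2908
step 3: x_pred=-1.2740  r=6.2040  x^+=1.9645  v^+=2.8083  a^+=1.2493
step 4: x_pred=4.5350  r=-7.1050  x^+=0.8262  v^+=0.2303  a^+=0.1516
step 5: x_pred=1.0519  r=-3.2319  x^+=-0.6351  v^+=-1.2675  a^+=-0.3478
step 6: x_pred=-1.7296  r=4.2096  x^+=0.4678  v^+=0.5661  a^+=0.3026
step 7: x_pred=1.0014  r=1.8286  x^+=1.9559  v^+=1.7164  a^+=0.5851
step 8: x_pred=3.4727  r=-6.1127  x^+=0.2819  v^+=-0.8836  a^+=-0.3593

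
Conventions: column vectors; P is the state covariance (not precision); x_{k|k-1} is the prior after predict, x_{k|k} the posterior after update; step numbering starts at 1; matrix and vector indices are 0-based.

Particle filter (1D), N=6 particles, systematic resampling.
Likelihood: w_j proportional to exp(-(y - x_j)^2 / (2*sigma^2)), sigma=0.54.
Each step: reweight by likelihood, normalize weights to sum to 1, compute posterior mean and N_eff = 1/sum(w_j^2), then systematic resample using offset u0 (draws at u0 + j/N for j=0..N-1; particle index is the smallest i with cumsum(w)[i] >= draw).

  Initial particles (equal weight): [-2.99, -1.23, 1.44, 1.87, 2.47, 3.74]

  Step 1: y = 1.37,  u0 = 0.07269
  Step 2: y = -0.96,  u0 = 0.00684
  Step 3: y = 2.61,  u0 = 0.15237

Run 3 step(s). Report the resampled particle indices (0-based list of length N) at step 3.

resampled_idx = [0, 1, 2, 3, 4, 5]

step 1: w=[0.0000, 0.0000, 0.5607, 0.3683, 0.0710, 0.0000]  mean=1.6716  Neff=2.1977  idx=[2, 2, 2, 3, 3, 3]
step 2: w=[0.3264, 0.3264, 0.3264, 0.0069, 0.0069, 0.0069]  mean=1.4489  Neff=3.1268  idx=[0, 0, 1, 1, 2, 2]
step 3: w=[0.1667, 0.1667, 0.1667, 0.1667, 0.1667, 0.1667]  mean=1.4400  Neff=6.0000  idx=[0, 1, 2, 3, 4, 5]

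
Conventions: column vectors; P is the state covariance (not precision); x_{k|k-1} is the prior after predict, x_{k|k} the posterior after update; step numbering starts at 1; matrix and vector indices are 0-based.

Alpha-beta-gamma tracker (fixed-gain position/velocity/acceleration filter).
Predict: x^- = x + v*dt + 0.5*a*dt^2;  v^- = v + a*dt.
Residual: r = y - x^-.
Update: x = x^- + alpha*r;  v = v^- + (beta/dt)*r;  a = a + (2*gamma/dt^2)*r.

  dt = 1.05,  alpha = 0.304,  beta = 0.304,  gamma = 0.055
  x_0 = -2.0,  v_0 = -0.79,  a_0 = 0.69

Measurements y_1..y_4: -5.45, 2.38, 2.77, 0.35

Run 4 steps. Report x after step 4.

x_post = 3.5405

step 1: x_pred=-2.4491  r=-3.0009  x^+=-3.3614  v^+=-0.9343  a^+=0.3906
step 2: x_pred=-4.1271  r=6.5071  x^+=-2.1490  v^+=1.3598  a^+=1.0398
step 3: x_pred=-0.1480  r=2.9180  x^+=0.7391  v^+=3.2964  a^+=1.3310
step 4: x_pred=4.9340  r=-4.5840  x^+=3.5405  v^+=3.3668  a^+=0.8736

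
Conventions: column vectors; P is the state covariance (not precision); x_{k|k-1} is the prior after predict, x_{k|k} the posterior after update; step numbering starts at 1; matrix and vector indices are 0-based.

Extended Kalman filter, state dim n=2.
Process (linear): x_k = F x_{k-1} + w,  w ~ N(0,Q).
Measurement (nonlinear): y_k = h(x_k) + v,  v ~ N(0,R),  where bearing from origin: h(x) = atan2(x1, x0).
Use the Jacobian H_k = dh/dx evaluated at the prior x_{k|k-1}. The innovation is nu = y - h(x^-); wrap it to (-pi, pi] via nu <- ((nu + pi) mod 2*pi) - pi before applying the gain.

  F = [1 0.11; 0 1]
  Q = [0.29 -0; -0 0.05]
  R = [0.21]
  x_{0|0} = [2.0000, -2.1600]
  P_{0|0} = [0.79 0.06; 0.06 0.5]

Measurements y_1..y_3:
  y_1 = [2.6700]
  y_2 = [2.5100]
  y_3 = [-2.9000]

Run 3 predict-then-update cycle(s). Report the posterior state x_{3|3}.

step 1: x^-=[1.7624, -2.1600]  P^-=[1.0993 0.1150; 0.1150 0.5500]  H_jac=[0.2779 0.2268]  S=[0.3377]  K=[0.9819; 0.4640]  nu=[-2.7268]  x^+=[-0.9151, -3.4252]  P^+=[0.7736 -0.0389; -0.0389 0.4773]
step 2: x^-=[-1.2919, -3.4252]  P^-=[1.0609 0.0136; 0.0136 0.5273]  H_jac=[0.2556 -0.0964]  S=[0.2835]  K=[0.9517; -0.1670]  nu=[-1.8417]  x^+=[-3.0446, -3.1177]  P^+=[0.8041 0.0587; 0.0587 0.5194]
step 3: x^-=[-3.3876, -3.1177]  P^-=[1.1133 0.1158; 0.1158 0.5694]  H_jac=[0.1471 -0.1598]  S=[0.2432]  K=[0.5972; -0.3042]  nu=[-0.5023]  x^+=[-3.6876, -2.9649]  P^+=[1.0265 0.1600; 0.1600 0.5469]

x_post = [-3.6876, -2.9649]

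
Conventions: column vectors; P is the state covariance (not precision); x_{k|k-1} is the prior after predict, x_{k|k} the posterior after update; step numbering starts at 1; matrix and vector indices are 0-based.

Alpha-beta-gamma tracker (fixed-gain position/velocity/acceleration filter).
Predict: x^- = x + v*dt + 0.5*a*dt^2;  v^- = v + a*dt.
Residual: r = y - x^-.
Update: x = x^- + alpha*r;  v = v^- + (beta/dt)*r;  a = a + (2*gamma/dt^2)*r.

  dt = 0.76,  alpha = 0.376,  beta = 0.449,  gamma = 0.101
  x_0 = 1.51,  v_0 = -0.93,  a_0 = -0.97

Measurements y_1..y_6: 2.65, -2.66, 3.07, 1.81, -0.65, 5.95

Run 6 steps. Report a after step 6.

step 1: x_pred=0.5231  r=2.1269  x^+=1.3228  v^+=-0.4106  a^+=-0.2262
step 2: x_pred=0.9454  r=-3.6054  x^+=-0.4102  v^+=-2.7125  a^+=-1.4871
step 3: x_pred=-2.9012  r=5.9712  x^+=-0.6560  v^+=-0.3150  a^+=0.6012
step 4: x_pred=-0.7218  r=2.5318  x^+=0.2302  v^+=1.6377  a^+=1.4866
step 5: x_pred=1.9042  r=-2.5542  x^+=0.9438  v^+=1.2586  a^+=0.5934
step 6: x_pred=2.0717  r=3.8783  x^+=3.5299  v^+=4.0008  a^+=1.9497

a_post = 1.9497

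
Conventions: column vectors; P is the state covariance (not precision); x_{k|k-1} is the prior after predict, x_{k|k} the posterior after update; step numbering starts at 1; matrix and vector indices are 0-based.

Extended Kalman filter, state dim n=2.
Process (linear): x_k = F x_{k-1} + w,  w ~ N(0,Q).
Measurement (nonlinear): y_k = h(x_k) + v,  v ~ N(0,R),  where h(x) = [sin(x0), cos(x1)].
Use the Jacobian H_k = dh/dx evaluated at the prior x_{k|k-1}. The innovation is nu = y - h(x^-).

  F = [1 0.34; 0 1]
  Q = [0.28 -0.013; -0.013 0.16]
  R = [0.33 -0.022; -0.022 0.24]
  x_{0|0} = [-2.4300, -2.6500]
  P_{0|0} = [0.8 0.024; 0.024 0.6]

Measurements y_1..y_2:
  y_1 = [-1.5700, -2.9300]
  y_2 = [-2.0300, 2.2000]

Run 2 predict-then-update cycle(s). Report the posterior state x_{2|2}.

step 1: x^-=[-3.3310, -2.6500]  P^-=[1.1657 0.2150; 0.2150 0.7600]  H_jac=[-0.9821 0.0000; 0.0000 0.4720]  S=[1.4544 -0.1217; -0.1217 0.4093]  K=[-0.7860 0.0143; -0.0737 0.8545]  nu=[-1.7583, -2.0484]  x^+=[-1.9783, -4.2708]  P^+=[0.2644 0.0439; 0.0439 0.4379]
step 2: x^-=[-3.4304, -4.2708]  P^-=[0.6249 0.1798; 0.1798 0.5979]  H_jac=[-0.9586 0.0000; 0.0000 -0.9041]  S=[0.9042 0.1338; 0.1338 0.7287]  K=[-0.6470 -0.1042; -0.0831 -0.7265]  nu=[-2.3148, 2.6274]  x^+=[-2.2065, -5.9874]  P^+=[0.2204 0.0119; 0.0119 0.1909]

x_post = [-2.2065, -5.9874]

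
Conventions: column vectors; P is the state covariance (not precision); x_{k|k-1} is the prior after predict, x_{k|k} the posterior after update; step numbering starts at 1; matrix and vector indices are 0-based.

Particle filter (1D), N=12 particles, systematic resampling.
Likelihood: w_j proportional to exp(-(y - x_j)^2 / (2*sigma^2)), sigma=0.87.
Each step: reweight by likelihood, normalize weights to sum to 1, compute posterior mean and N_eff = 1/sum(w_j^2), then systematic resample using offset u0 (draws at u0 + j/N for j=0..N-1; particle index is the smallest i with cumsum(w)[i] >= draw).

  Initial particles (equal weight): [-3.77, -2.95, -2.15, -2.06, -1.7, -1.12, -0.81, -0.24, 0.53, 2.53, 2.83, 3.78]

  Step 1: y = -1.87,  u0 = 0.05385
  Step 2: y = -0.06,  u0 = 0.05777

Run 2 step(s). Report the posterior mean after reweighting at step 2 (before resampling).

post_mean = -0.9473

step 1: w=[0.0191, 0.0960, 0.1969, 0.2025, 0.2034, 0.1430, 0.0987, 0.0358, 0.0046, 0.0000, 0.0000, 0.0000]  mean=-1.7875  Neff=6.1649  idx=[1, 2, 2, 2, 3, 3, 4, 4, 5, 5, 6, 7]
step 2: w=[0.0012, 0.0171, 0.0171, 0.0171, 0.0218, 0.0218, 0.0517, 0.0517, 0.1455, 0.1455, 0.2107, 0.2991]  mean=-0.9473  Neff=5.4547  idx=[4, 6, 8, 8, 9, 9, 10, 10, 11, 11, 11, 11]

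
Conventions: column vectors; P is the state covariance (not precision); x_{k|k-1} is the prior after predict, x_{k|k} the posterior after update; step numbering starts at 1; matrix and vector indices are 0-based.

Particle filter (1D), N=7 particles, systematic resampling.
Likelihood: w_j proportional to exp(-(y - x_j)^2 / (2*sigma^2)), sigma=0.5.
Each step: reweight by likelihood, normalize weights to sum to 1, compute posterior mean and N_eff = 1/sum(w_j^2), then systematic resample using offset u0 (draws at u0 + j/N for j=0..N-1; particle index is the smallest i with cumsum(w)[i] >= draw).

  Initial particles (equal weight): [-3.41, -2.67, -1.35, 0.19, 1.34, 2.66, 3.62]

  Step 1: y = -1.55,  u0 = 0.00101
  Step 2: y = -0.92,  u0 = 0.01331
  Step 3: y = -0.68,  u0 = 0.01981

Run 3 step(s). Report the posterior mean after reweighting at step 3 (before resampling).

post_mean = -1.3500

step 1: w=[0.0010, 0.0807, 0.9160, 0.0023, 0.0000, 0.0000, 0.0000]  mean=-1.4550  Neff=1.1827  idx=[1, 2, 2, 2, 2, 2, 2]
step 2: w=[0.0005, 0.1666, 0.1666, 0.1666, 0.1666, 0.1666, 0.1666]  mean=-1.3507  Neff=6.0063  idx=[1, 1, 2, 3, 4, 5, 6]
step 3: w=[0.1429, 0.1429, 0.1429, 0.1429, 0.1429, 0.1429, 0.1429]  mean=-1.3500  Neff=7.0000  idx=[0, 1, 2, 3, 4, 5, 6]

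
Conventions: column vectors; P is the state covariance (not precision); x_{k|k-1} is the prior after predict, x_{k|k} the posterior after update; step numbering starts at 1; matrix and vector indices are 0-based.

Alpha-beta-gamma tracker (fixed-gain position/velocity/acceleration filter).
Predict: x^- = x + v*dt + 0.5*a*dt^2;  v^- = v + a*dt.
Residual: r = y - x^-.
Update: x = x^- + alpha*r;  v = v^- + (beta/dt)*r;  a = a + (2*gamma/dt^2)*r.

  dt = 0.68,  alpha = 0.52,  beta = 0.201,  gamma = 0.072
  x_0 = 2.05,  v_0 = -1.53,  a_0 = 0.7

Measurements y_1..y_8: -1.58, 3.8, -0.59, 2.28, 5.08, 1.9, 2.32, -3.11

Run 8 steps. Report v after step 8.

step 1: x_pred=1.1714  r=-2.7514  x^+=-0.2593  v^+=-1.8673  a^+=-0.1568
step 2: x_pred=-1.5653  r=5.3653  x^+=1.2246  v^+=-0.3880  a^+=1.5140
step 3: x_pred=1.3108  r=-1.9008  x^+=0.3224  v^+=0.0796  a^+=0.9221
step 4: x_pred=0.5897  r=1.6903  x^+=1.4687  v^+=1.2063  a^+=1.4484
step 5: x_pred=2.6238  r=2.4562  x^+=3.9010  v^+=2.9172  a^+=2.2133
step 6: x_pred=6.3965  r=-4.4965  x^+=4.0583  v^+=3.0932  a^+=0.8131
step 7: x_pred=6.3497  r=-4.0297  x^+=4.2542  v^+=2.4550  a^+=-0.4419
step 8: x_pred=5.8215  r=-8.9315  x^+=1.1771  v^+=-0.4855  a^+=-3.2233

v_post = -0.4855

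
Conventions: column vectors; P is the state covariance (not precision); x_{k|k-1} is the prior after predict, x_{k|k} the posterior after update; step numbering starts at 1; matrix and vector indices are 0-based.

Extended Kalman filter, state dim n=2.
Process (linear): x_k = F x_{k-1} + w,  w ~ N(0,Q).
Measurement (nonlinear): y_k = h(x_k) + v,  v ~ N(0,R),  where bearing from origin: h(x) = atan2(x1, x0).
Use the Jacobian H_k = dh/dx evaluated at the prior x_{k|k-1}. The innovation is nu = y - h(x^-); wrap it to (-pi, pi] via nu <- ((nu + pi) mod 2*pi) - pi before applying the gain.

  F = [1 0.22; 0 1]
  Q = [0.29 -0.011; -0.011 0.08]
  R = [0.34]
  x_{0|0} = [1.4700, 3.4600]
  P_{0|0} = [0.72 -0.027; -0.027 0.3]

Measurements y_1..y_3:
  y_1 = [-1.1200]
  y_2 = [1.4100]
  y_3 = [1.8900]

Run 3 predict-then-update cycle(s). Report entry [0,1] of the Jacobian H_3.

H_jac[0,1] = 0.1435

step 1: x^-=[2.2312, 3.4600]  P^-=[1.0126 0.0280; 0.0280 0.3800]  H_jac=[-0.2041 0.1316]  S=[0.3873]  K=[-0.5242; 0.1144]  nu=[-2.1180]  x^+=[3.3416, 3.2177]  P^+=[0.9062 0.0512; 0.0512 0.3749]
step 2: x^-=[4.0495, 3.2177]  P^-=[1.2369 0.1227; 0.1227 0.4549]  H_jac=[-0.1203 0.1514]  S=[0.3639]  K=[-0.3578; 0.1487]  nu=[0.7386]  x^+=[3.7852, 3.3275]  P^+=[1.1903 0.1421; 0.1421 0.4469]
step 3: x^-=[4.5172, 3.3275]  P^-=[1.5644 0.2294; 0.2294 0.5269]  H_jac=[-0.1057 0.1435]  S=[0.3614]  K=[-0.3665; 0.1421]  nu=[1.2551]  x^+=[4.0572, 3.5059]  P^+=[1.5159 0.2482; 0.2482 0.5196]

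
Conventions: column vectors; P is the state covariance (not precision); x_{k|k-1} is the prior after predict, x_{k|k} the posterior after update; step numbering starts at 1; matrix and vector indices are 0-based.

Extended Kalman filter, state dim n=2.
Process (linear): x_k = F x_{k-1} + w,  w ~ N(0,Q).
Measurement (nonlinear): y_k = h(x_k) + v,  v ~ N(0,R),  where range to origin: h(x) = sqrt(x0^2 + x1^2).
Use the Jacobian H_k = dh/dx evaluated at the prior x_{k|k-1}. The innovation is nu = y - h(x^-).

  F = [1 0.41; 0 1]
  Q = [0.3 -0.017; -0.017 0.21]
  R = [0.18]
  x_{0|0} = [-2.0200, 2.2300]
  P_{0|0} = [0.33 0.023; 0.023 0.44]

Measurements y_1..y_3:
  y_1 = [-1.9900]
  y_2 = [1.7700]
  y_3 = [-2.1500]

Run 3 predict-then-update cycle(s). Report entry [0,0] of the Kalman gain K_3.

step 1: x^-=[-1.1057, 2.2300]  P^-=[0.7228 0.1864; 0.1864 0.6500]  H_jac=[-0.4442 0.8959]  S=[0.6960]  K=[-0.2214; 0.7177]  nu=[-4.4791]  x^+=[-0.1140, -0.9848]  P^+=[0.6887 0.2970; 0.2970 0.2915]
step 2: x^-=[-0.5178, -0.9848]  P^-=[1.2812 0.3995; 0.3995 0.5015]  H_jac=[-0.4654 -0.8851]  S=[1.1795]  K=[-0.8053; -0.5339]  nu=[0.6574]  x^+=[-1.0472, -1.3358]  P^+=[0.5163 -0.1077; -0.1077 0.1652]
step 3: x^-=[-1.5949, -1.3358]  P^-=[0.7558 -0.0569; -0.0569 0.3752]  H_jac=[-0.7666 -0.6421]  S=[0.7228]  K=[-0.7510; -0.2729]  nu=[-4.2304]  x^+=[1.5821, -0.1813]  P^+=[0.3481 -0.2051; -0.2051 0.3214]

K[0,0] = -0.7510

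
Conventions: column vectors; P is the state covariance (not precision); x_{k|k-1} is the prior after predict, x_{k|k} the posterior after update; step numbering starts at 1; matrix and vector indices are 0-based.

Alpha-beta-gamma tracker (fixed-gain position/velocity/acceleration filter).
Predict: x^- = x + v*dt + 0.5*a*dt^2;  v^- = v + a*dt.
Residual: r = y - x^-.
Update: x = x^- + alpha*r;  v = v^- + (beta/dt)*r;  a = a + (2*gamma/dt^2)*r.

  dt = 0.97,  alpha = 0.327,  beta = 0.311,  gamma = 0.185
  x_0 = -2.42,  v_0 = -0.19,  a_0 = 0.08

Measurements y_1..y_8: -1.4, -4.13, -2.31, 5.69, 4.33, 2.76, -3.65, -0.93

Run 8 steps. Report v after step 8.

v_post = -7.9961

step 1: x_pred=-2.5667  r=1.1667  x^+=-2.1852  v^+=0.2617  a^+=0.5388
step 2: x_pred=-1.6779  r=-2.4521  x^+=-2.4797  v^+=-0.0019  a^+=-0.4255
step 3: x_pred=-2.6818  r=0.3718  x^+=-2.5602  v^+=-0.2955  a^+=-0.2793
step 4: x_pred=-2.9782  r=8.6682  x^+=-0.1437  v^+=2.2128  a^+=3.1294
step 5: x_pred=3.4750  r=0.8550  x^+=3.7546  v^+=5.5225  a^+=3.4656
step 6: x_pred=10.7417  r=-7.9817  x^+=8.1317  v^+=6.3250  a^+=0.3269
step 7: x_pred=14.4208  r=-18.0708  x^+=8.5116  v^+=0.8483  a^+=-6.7793
step 8: x_pred=6.1451  r=-7.0751  x^+=3.8316  v^+=-7.9961  a^+=-9.5615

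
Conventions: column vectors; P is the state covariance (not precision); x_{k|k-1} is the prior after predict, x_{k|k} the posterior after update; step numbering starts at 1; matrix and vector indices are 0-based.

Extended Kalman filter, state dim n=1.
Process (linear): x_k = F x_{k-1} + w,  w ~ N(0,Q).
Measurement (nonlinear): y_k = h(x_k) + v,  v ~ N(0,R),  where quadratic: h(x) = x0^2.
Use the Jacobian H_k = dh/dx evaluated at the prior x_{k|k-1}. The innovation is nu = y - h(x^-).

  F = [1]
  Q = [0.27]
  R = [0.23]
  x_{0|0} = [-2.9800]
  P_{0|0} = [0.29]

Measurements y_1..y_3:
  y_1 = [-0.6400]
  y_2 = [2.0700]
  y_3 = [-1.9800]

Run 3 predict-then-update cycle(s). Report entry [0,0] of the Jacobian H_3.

step 1: x^-=[-2.9800]  P^-=[0.5600]  H_jac=[-5.9600]  S=[20.1221]  K=[-0.1659]  nu=[-9.5204]  x^+=[-1.4009]  P^+=[0.0064]
step 2: x^-=[-1.4009]  P^-=[0.2764]  H_jac=[-2.8018]  S=[2.3997]  K=[-0.3227]  nu=[0.1075]  x^+=[-1.4356]  P^+=[0.0265]
step 3: x^-=[-1.4356]  P^-=[0.2965]  H_jac=[-2.8712]  S=[2.6742]  K=[-0.3183]  nu=[-4.0409]  x^+=[-0.1492]  P^+=[0.0255]

H_jac[0,0] = -2.8712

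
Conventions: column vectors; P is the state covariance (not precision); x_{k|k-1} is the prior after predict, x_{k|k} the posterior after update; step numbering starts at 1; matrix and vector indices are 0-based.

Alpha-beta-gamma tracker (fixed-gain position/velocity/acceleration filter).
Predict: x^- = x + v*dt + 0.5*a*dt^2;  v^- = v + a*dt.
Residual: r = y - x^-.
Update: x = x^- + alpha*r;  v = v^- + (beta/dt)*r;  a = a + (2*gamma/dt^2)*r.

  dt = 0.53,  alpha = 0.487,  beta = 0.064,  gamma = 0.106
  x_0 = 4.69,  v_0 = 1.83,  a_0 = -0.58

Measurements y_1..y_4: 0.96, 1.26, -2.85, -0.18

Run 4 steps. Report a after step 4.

a_post = -4.8656

step 1: x_pred=5.5784  r=-4.6184  x^+=3.3293  v^+=0.9649  a^+=-4.0656
step 2: x_pred=3.2696  r=-2.0096  x^+=2.2909  v^+=-1.4325  a^+=-5.5823
step 3: x_pred=0.7477  r=-3.5977  x^+=-1.0044  v^+=-4.8256  a^+=-8.2975
step 4: x_pred=-4.7274  r=4.5474  x^+=-2.5128  v^+=-8.6742  a^+=-4.8656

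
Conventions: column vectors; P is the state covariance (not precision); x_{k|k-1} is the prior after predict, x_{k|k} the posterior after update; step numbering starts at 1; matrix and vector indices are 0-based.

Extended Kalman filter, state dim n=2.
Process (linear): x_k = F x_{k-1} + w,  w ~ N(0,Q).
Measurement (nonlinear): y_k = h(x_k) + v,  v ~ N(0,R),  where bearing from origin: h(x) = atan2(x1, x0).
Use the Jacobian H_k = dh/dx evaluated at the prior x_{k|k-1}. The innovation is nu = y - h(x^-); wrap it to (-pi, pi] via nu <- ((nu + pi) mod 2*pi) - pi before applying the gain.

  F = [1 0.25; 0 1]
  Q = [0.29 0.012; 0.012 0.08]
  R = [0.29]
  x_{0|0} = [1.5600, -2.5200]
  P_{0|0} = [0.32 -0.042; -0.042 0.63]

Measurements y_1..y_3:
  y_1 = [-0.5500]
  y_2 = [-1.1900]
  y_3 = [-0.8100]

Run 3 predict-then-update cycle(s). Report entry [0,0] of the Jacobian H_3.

H_jac[0,0] = 0.4368

step 1: x^-=[0.9300, -2.5200]  P^-=[0.6284 0.1275; 0.1275 0.7100]  H_jac=[0.3493 0.1289]  S=[0.3899]  K=[0.6050; 0.3489]  nu=[0.6673]  x^+=[1.3337, -2.2872]  P^+=[0.4857 0.0452; 0.0452 0.6625]
step 2: x^-=[0.7619, -2.2872]  P^-=[0.8397 0.2228; 0.2228 0.7425]  H_jac=[0.3935 0.1311]  S=[0.4558]  K=[0.7891; 0.4060]  nu=[0.0592]  x^+=[0.8086, -2.2631]  P^+=[0.5559 0.0768; 0.0768 0.6674]
step 3: x^-=[0.2428, -2.2631]  P^-=[0.9260 0.2557; 0.2557 0.7474]  H_jac=[0.4368 0.0469]  S=[0.4788]  K=[0.8698; 0.3064]  nu=[0.6539]  x^+=[0.8116, -2.0628]  P^+=[0.5637 0.1281; 0.1281 0.7025]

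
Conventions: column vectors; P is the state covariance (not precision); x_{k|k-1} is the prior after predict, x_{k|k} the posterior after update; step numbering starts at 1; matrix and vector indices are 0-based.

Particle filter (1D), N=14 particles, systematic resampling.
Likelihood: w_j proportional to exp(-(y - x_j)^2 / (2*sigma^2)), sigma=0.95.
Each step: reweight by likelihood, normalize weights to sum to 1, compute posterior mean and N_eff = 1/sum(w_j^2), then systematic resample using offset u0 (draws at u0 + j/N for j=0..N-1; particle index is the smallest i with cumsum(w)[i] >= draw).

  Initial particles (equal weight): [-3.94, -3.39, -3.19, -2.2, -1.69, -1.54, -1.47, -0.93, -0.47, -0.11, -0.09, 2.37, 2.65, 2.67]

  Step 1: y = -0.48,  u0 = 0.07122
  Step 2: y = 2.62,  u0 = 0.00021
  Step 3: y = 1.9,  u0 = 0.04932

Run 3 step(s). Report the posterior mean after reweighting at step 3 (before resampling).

post_mean = 2.6340

step 1: w=[0.0002, 0.0017, 0.0031, 0.0350, 0.0802, 0.0968, 0.1048, 0.1613, 0.1804, 0.1672, 0.1658, 0.0020, 0.0008, 0.0007]  mean=-0.7913  Neff=7.0408  idx=[4, 5, 5, 6, 7, 7, 8, 8, 8, 9, 9, 10, 10, 13]
step 2: w=[0.0000, 0.0001, 0.0001, 0.0001, 0.0009, 0.0009, 0.0047, 0.0047, 0.0047, 0.0149, 0.0149, 0.0158, 0.0158, 0.9227]  mean=2.4490  Neff=1.1731  idx=[3, 12, 13, 13, 13, 13, 13, 13, 13, 13, 13, 13, 13, 13]
step 3: w=[0.0002, 0.0127, 0.0823, 0.0823, 0.0823, 0.0823, 0.0823, 0.0823, 0.0823, 0.0823, 0.0823, 0.0823, 0.0823, 0.0823]  mean=2.6340  Neff=12.2923  idx=[2, 3, 4, 5, 5, 6, 7, 8, 9, 10, 11, 11, 12, 13]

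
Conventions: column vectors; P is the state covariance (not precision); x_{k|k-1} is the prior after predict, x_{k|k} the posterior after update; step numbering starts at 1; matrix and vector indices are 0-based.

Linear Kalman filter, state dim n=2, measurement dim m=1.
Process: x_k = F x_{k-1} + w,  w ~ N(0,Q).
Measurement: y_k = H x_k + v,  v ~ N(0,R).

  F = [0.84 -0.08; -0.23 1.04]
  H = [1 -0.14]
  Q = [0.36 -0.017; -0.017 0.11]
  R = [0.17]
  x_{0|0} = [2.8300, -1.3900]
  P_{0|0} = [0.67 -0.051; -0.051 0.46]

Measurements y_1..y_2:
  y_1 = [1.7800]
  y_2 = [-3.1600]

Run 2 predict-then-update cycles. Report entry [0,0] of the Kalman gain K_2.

K[0,0] = 0.7077

step 1: x^-=[2.4884, -2.0965]  P^-=[0.8426 -0.2302; -0.2302 0.6674]  S=[1.0901]  K=[0.8025; -0.2969]  nu=[-1.0019]  x^+=[1.6844, -1.7990]  P^+=[0.1406 0.0295; 0.0295 0.5713]
step 2: x^-=[1.5588, -2.2584]  P^-=[0.4589 -0.0654; -0.0654 0.7212]  S=[0.6613]  K=[0.7077; -0.2515]  nu=[-5.0350]  x^+=[-2.0045, -0.9920]  P^+=[0.1276 0.0524; 0.0524 0.6794]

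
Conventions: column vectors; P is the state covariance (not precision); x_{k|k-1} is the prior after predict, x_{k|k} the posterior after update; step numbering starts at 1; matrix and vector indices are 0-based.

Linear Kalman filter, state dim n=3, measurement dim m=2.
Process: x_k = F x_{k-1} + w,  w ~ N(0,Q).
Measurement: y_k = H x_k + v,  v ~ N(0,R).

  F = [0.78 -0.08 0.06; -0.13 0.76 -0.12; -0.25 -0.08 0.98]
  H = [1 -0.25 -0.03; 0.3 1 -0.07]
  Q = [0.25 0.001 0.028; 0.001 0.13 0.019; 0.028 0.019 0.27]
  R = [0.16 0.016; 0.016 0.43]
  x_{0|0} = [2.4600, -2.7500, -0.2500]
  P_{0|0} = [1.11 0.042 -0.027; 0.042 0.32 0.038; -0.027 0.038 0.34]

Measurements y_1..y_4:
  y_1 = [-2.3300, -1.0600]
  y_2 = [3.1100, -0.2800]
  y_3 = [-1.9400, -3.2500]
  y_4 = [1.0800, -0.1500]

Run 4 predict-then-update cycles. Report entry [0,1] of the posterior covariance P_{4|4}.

P_post[0,1] = 0.0100

step 1: x^-=[2.1238, -2.3798, -0.6400]  P^-=[0.9205 -0.1033 -0.1916; -0.1033 0.3224 0.0194; -0.1916 0.0194 0.6769]  S=[1.1647 0.1323; 0.1323 0.7819]  K=[0.8059 0.1018; -0.2045 0.4056; -0.1771 -0.0793]  nu=[-5.0679, 0.6379]  x^+=[-1.8953, -1.0849, 0.2069]  P^+=[0.1343 0.0158 -0.0082; 0.0158 0.1671 0.0097; -0.0082 0.0097 0.6317]
step 2: x^-=[-1.3792, -0.6029, 0.7633]  P^-=[0.3322 -0.0164 0.0324; -0.0164 0.2327 -0.0558; 0.0324 -0.0558 0.8893]  S=[0.5130 0.0423; 0.0423 0.6936]  K=[0.6473 0.0773; -0.1705 0.3445; 0.0515 -0.1593]  nu=[4.3613, 0.7901]  x^+=[1.5051, -1.0746, 0.8619]  P^+=[0.1089 0.0129 0.0280; 0.0129 0.1405 -0.0151; 0.0280 -0.0151 0.8711]
step 3: x^-=[1.3117, -1.1158, 0.5544]  P^-=[0.3214 -0.0208 0.0806; -0.0208 0.2266 -0.1049; 0.0806 -0.1049 1.1034]  S=[0.5006 0.0338; 0.0338 0.6898]  K=[0.6430 0.0700; -0.1712 0.3385; 0.1633 -0.2370]  nu=[-3.5140, -2.4889]  x^+=[-1.1218, -1.3566, 0.5703]  P^+=[0.1081 0.0111 0.0443; 0.0111 0.1368 -0.0388; 0.0443 -0.0388 1.0539]
step 4: x^-=[-0.7323, -0.9536, 0.9479]  P^-=[0.3236 -0.0258 0.1057; -0.0258 0.2323 -0.1453; 0.1057 -0.1453 1.2747]  S=[0.5036 0.0272; 0.0272 0.6981]  K=[0.6454 0.0663; -0.1765 0.3431; 0.2223 -0.2992]  nu=[1.6023, 1.0897]  x^+=[0.3741, -0.8625, 0.9780]  P^+=[0.1084 0.0100 0.0522; 0.0100 0.1377 -0.0574; 0.0522 -0.0574 1.1909]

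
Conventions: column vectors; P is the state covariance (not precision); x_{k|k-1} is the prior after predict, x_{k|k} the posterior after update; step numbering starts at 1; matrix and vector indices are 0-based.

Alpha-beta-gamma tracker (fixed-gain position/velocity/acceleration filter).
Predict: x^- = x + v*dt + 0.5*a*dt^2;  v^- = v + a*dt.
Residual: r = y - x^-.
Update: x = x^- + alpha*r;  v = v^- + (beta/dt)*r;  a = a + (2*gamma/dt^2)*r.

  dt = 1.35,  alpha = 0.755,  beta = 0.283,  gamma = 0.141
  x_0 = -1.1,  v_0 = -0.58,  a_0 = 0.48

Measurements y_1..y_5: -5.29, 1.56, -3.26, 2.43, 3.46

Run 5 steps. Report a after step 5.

a_post = 0.5039

step 1: x_pred=-1.4456  r=-3.8444  x^+=-4.3481  v^+=-0.7379  a^+=-0.1149
step 2: x_pred=-5.4489  r=7.0089  x^+=-0.1572  v^+=0.5763  a^+=0.9697
step 3: x_pred=1.5045  r=-4.7645  x^+=-2.0927  v^+=0.8866  a^+=0.2324
step 4: x_pred=-0.6840  r=3.1140  x^+=1.6671  v^+=1.8532  a^+=0.7143
step 5: x_pred=4.8198  r=-1.3598  x^+=3.7931  v^+=2.5324  a^+=0.5039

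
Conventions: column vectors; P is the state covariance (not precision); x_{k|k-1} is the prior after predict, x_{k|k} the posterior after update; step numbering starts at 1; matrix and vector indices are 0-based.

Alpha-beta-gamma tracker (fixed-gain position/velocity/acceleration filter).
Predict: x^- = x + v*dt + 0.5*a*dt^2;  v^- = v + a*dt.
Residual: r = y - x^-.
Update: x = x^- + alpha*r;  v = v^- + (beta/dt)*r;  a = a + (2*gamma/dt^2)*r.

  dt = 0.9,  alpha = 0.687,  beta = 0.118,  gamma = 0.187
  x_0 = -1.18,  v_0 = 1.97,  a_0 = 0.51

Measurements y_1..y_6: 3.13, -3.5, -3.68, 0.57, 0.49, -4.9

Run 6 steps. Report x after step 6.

x_post = -5.2092

step 1: x_pred=0.7995  r=2.3304  x^+=2.4006  v^+=2.7345  a^+=1.5860
step 2: x_pred=5.5040  r=-9.0040  x^+=-0.6817  v^+=2.9815  a^+=-2.5714
step 3: x_pred=0.9602  r=-4.6402  x^+=-2.2276  v^+=0.0588  a^+=-4.7139
step 4: x_pred=-4.0838  r=4.6538  x^+=-0.8866  v^+=-3.5735  a^+=-2.5651
step 5: x_pred=-5.1416  r=5.6316  x^+=-1.2727  v^+=-5.1437  a^+=0.0352
step 6: x_pred=-5.8877  r=0.9877  x^+=-5.2092  v^+=-4.9825  a^+=0.4913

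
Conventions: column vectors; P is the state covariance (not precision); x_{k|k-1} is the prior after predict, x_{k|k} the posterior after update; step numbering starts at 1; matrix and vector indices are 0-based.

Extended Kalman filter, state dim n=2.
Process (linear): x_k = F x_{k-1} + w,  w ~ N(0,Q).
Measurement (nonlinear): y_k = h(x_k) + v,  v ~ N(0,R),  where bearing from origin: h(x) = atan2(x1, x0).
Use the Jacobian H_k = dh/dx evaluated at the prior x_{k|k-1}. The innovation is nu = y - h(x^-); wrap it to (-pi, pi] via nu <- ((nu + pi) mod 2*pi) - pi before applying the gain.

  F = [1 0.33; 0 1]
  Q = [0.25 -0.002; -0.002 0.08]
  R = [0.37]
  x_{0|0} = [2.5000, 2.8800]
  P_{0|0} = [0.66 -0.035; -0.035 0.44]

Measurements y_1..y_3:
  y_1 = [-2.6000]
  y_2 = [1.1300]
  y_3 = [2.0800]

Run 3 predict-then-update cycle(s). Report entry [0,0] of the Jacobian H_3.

H_jac[0,0] = -0.1006

step 1: x^-=[3.4504, 2.8800]  P^-=[0.9348 0.1082; 0.1082 0.5200]  H_jac=[-0.1426 0.1708]  S=[0.3989]  K=[-0.2878; 0.1840]  nu=[2.9876]  x^+=[2.5906, 3.4297]  P^+=[0.9018 0.1293; 0.1293 0.5065]
step 2: x^-=[3.7224, 3.4297]  P^-=[1.2923 0.2945; 0.2945 0.5865]  H_jac=[-0.1339 0.1453]  S=[0.3941]  K=[-0.3304; 0.1162]  nu=[0.3855]  x^+=[3.5950, 3.4745]  P^+=[1.2493 0.3096; 0.3096 0.5812]
step 3: x^-=[4.7416, 3.4745]  P^-=[1.7669 0.4994; 0.4994 0.6612]  H_jac=[-0.1006 0.1372]  S=[0.3865]  K=[-0.2823; 0.1048]  nu=[1.4476]  x^+=[4.3329, 3.6262]  P^+=[1.7361 0.5108; 0.5108 0.6569]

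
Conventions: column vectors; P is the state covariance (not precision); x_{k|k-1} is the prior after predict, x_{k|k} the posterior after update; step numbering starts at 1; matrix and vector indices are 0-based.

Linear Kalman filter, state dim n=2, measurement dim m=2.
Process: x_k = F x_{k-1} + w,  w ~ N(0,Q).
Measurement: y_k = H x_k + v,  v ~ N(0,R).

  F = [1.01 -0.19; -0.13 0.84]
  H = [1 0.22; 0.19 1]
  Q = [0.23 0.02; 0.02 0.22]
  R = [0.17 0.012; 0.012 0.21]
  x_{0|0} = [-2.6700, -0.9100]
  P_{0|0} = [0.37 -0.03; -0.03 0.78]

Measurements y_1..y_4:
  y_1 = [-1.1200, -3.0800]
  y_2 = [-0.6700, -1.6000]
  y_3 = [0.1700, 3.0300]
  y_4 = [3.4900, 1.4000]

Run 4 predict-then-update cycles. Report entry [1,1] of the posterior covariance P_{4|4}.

step 1: x^-=[-2.5238, -0.4173]  P^-=[0.6471 -0.1793; -0.1793 0.7832]  S=[0.7761 0.1205; 0.1205 0.9484]  K=[0.8081 -0.1620; -0.1342 0.8069]  nu=[1.4956, -2.1832]  x^+=[-0.9614, -2.3797]  P^+=[0.1469 -0.0522; -0.0522 0.1778]
step 2: x^-=[-0.5189, -1.8740]  P^-=[0.4063 -0.0733; -0.0733 0.3593]  S=[0.5615 0.0919; 0.0919 0.5561]  K=[0.7131 -0.1108; -0.0939 0.6366]  nu=[0.2612, 0.3726]  x^+=[-0.3739, -1.6613]  P^+=[0.1285 -0.0391; -0.0391 0.1400]
step 3: x^-=[-0.0620, -1.3469]  P^-=[0.3812 -0.0534; -0.0534 0.3295]  S=[0.5436 0.1013; 0.1013 0.5330]  K=[0.6976 -0.0969; -0.0793 0.6143]  nu=[0.5283, 4.3887]  x^+=[-0.1185, 1.3070]  P^+=[0.1253 -0.0358; -0.0358 0.1348]
step 4: x^-=[-0.3681, 1.1133]  P^-=[0.3764 -0.0492; -0.0492 0.3251]  S=[0.5405 0.1038; 0.1038 0.5300]  K=[0.6944 -0.0939; -0.0760 0.6106]  nu=[3.6131, 0.3566]  x^+=[2.1075, 1.0566]  P^+=[0.1246 -0.0351; -0.0351 0.1340]

P_post[1,1] = 0.1340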